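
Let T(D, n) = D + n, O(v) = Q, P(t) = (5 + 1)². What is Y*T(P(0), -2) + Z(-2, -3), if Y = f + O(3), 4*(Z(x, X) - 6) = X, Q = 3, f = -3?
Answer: 21/4 ≈ 5.2500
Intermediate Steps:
Z(x, X) = 6 + X/4
P(t) = 36 (P(t) = 6² = 36)
O(v) = 3
Y = 0 (Y = -3 + 3 = 0)
Y*T(P(0), -2) + Z(-2, -3) = 0*(36 - 2) + (6 + (¼)*(-3)) = 0*34 + (6 - ¾) = 0 + 21/4 = 21/4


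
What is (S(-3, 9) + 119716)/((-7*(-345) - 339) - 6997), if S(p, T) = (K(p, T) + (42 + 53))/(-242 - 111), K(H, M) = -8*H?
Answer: -2224191/91427 ≈ -24.328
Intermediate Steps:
S(p, T) = -95/353 + 8*p/353 (S(p, T) = (-8*p + (42 + 53))/(-242 - 111) = (-8*p + 95)/(-353) = (95 - 8*p)*(-1/353) = -95/353 + 8*p/353)
(S(-3, 9) + 119716)/((-7*(-345) - 339) - 6997) = ((-95/353 + (8/353)*(-3)) + 119716)/((-7*(-345) - 339) - 6997) = ((-95/353 - 24/353) + 119716)/((2415 - 339) - 6997) = (-119/353 + 119716)/(2076 - 6997) = (42259629/353)/(-4921) = (42259629/353)*(-1/4921) = -2224191/91427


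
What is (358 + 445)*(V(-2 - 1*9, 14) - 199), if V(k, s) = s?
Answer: -148555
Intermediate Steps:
(358 + 445)*(V(-2 - 1*9, 14) - 199) = (358 + 445)*(14 - 199) = 803*(-185) = -148555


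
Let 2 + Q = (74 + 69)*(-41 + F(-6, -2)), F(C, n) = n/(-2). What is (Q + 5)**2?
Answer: 32684089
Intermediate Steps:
F(C, n) = -n/2 (F(C, n) = n*(-1/2) = -n/2)
Q = -5722 (Q = -2 + (74 + 69)*(-41 - 1/2*(-2)) = -2 + 143*(-41 + 1) = -2 + 143*(-40) = -2 - 5720 = -5722)
(Q + 5)**2 = (-5722 + 5)**2 = (-5717)**2 = 32684089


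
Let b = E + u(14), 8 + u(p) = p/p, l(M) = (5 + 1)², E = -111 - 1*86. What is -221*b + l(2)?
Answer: 45120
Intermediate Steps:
E = -197 (E = -111 - 86 = -197)
l(M) = 36 (l(M) = 6² = 36)
u(p) = -7 (u(p) = -8 + p/p = -8 + 1 = -7)
b = -204 (b = -197 - 7 = -204)
-221*b + l(2) = -221*(-204) + 36 = 45084 + 36 = 45120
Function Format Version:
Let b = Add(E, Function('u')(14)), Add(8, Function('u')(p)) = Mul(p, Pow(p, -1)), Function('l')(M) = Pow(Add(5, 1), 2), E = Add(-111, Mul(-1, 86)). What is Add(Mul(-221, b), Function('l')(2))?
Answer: 45120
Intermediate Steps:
E = -197 (E = Add(-111, -86) = -197)
Function('l')(M) = 36 (Function('l')(M) = Pow(6, 2) = 36)
Function('u')(p) = -7 (Function('u')(p) = Add(-8, Mul(p, Pow(p, -1))) = Add(-8, 1) = -7)
b = -204 (b = Add(-197, -7) = -204)
Add(Mul(-221, b), Function('l')(2)) = Add(Mul(-221, -204), 36) = Add(45084, 36) = 45120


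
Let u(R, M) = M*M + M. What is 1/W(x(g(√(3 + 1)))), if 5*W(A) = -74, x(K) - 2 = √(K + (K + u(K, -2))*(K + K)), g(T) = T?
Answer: -5/74 ≈ -0.067568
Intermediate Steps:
u(R, M) = M + M² (u(R, M) = M² + M = M + M²)
x(K) = 2 + √(K + 2*K*(2 + K)) (x(K) = 2 + √(K + (K - 2*(1 - 2))*(K + K)) = 2 + √(K + (K - 2*(-1))*(2*K)) = 2 + √(K + (K + 2)*(2*K)) = 2 + √(K + (2 + K)*(2*K)) = 2 + √(K + 2*K*(2 + K)))
W(A) = -74/5 (W(A) = (⅕)*(-74) = -74/5)
1/W(x(g(√(3 + 1)))) = 1/(-74/5) = -5/74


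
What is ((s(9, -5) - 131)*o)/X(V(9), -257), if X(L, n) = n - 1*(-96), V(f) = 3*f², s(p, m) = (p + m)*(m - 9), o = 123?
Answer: 23001/161 ≈ 142.86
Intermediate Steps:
s(p, m) = (-9 + m)*(m + p) (s(p, m) = (m + p)*(-9 + m) = (-9 + m)*(m + p))
X(L, n) = 96 + n (X(L, n) = n + 96 = 96 + n)
((s(9, -5) - 131)*o)/X(V(9), -257) = ((((-5)² - 9*(-5) - 9*9 - 5*9) - 131)*123)/(96 - 257) = (((25 + 45 - 81 - 45) - 131)*123)/(-161) = ((-56 - 131)*123)*(-1/161) = -187*123*(-1/161) = -23001*(-1/161) = 23001/161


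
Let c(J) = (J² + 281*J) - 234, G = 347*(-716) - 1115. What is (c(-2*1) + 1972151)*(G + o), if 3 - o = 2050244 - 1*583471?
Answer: -3383516391983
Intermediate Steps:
G = -249567 (G = -248452 - 1115 = -249567)
c(J) = -234 + J² + 281*J
o = -1466770 (o = 3 - (2050244 - 1*583471) = 3 - (2050244 - 583471) = 3 - 1*1466773 = 3 - 1466773 = -1466770)
(c(-2*1) + 1972151)*(G + o) = ((-234 + (-2*1)² + 281*(-2*1)) + 1972151)*(-249567 - 1466770) = ((-234 + (-2)² + 281*(-2)) + 1972151)*(-1716337) = ((-234 + 4 - 562) + 1972151)*(-1716337) = (-792 + 1972151)*(-1716337) = 1971359*(-1716337) = -3383516391983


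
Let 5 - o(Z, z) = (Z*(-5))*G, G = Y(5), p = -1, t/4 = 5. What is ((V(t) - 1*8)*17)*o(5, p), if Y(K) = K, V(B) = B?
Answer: 26520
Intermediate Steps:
t = 20 (t = 4*5 = 20)
G = 5
o(Z, z) = 5 + 25*Z (o(Z, z) = 5 - Z*(-5)*5 = 5 - (-5*Z)*5 = 5 - (-25)*Z = 5 + 25*Z)
((V(t) - 1*8)*17)*o(5, p) = ((20 - 1*8)*17)*(5 + 25*5) = ((20 - 8)*17)*(5 + 125) = (12*17)*130 = 204*130 = 26520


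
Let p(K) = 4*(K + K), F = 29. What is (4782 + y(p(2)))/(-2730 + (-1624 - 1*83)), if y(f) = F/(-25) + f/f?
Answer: -119546/110925 ≈ -1.0777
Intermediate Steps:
p(K) = 8*K (p(K) = 4*(2*K) = 8*K)
y(f) = -4/25 (y(f) = 29/(-25) + f/f = 29*(-1/25) + 1 = -29/25 + 1 = -4/25)
(4782 + y(p(2)))/(-2730 + (-1624 - 1*83)) = (4782 - 4/25)/(-2730 + (-1624 - 1*83)) = 119546/(25*(-2730 + (-1624 - 83))) = 119546/(25*(-2730 - 1707)) = (119546/25)/(-4437) = (119546/25)*(-1/4437) = -119546/110925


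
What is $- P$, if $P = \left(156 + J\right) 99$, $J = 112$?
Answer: $-26532$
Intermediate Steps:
$P = 26532$ ($P = \left(156 + 112\right) 99 = 268 \cdot 99 = 26532$)
$- P = \left(-1\right) 26532 = -26532$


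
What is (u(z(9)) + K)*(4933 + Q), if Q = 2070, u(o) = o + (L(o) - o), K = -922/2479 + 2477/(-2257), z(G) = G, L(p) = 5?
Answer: 3738859682/151219 ≈ 24725.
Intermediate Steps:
K = -222201/151219 (K = -922*1/2479 + 2477*(-1/2257) = -922/2479 - 2477/2257 = -222201/151219 ≈ -1.4694)
u(o) = 5 (u(o) = o + (5 - o) = 5)
(u(z(9)) + K)*(4933 + Q) = (5 - 222201/151219)*(4933 + 2070) = (533894/151219)*7003 = 3738859682/151219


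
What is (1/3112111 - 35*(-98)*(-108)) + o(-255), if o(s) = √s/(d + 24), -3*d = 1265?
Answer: -1152850398839/3112111 - 3*I*√255/1193 ≈ -3.7044e+5 - 0.040156*I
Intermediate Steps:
d = -1265/3 (d = -⅓*1265 = -1265/3 ≈ -421.67)
o(s) = -3*√s/1193 (o(s) = √s/(-1265/3 + 24) = √s/(-1193/3) = -3*√s/1193)
(1/3112111 - 35*(-98)*(-108)) + o(-255) = (1/3112111 - 35*(-98)*(-108)) - 3*I*√255/1193 = (1/3112111 + 3430*(-108)) - 3*I*√255/1193 = (1/3112111 - 370440) - 3*I*√255/1193 = -1152850398839/3112111 - 3*I*√255/1193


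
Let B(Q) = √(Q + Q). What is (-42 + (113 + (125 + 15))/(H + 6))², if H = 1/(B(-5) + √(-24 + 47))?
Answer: 9*(-11 + 14*√23 - 14*I*√10)²/(198 + √23 - I*√10)² ≈ 0.29455 - 1.0789*I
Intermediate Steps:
B(Q) = √2*√Q (B(Q) = √(2*Q) = √2*√Q)
H = 1/(√23 + I*√10) (H = 1/(√2*√(-5) + √(-24 + 47)) = 1/(√2*(I*√5) + √23) = 1/(I*√10 + √23) = 1/(√23 + I*√10) ≈ 0.14533 - 0.095827*I)
(-42 + (113 + (125 + 15))/(H + 6))² = (-42 + (113 + (125 + 15))/((√23/33 - I*√10/33) + 6))² = (-42 + (113 + 140)/(6 + √23/33 - I*√10/33))² = (-42 + 253/(6 + √23/33 - I*√10/33))²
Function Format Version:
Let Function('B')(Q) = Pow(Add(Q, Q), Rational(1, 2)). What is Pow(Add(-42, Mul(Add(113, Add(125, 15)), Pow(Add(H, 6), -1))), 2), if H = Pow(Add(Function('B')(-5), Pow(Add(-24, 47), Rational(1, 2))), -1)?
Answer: Mul(9, Pow(Add(-11, Mul(14, Pow(23, Rational(1, 2))), Mul(-14, I, Pow(10, Rational(1, 2)))), 2), Pow(Add(198, Pow(23, Rational(1, 2)), Mul(-1, I, Pow(10, Rational(1, 2)))), -2)) ≈ Add(0.29455, Mul(-1.0789, I))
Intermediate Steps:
Function('B')(Q) = Mul(Pow(2, Rational(1, 2)), Pow(Q, Rational(1, 2))) (Function('B')(Q) = Pow(Mul(2, Q), Rational(1, 2)) = Mul(Pow(2, Rational(1, 2)), Pow(Q, Rational(1, 2))))
H = Pow(Add(Pow(23, Rational(1, 2)), Mul(I, Pow(10, Rational(1, 2)))), -1) (H = Pow(Add(Mul(Pow(2, Rational(1, 2)), Pow(-5, Rational(1, 2))), Pow(Add(-24, 47), Rational(1, 2))), -1) = Pow(Add(Mul(Pow(2, Rational(1, 2)), Mul(I, Pow(5, Rational(1, 2)))), Pow(23, Rational(1, 2))), -1) = Pow(Add(Mul(I, Pow(10, Rational(1, 2))), Pow(23, Rational(1, 2))), -1) = Pow(Add(Pow(23, Rational(1, 2)), Mul(I, Pow(10, Rational(1, 2)))), -1) ≈ Add(0.14533, Mul(-0.095827, I)))
Pow(Add(-42, Mul(Add(113, Add(125, 15)), Pow(Add(H, 6), -1))), 2) = Pow(Add(-42, Mul(Add(113, Add(125, 15)), Pow(Add(Add(Mul(Rational(1, 33), Pow(23, Rational(1, 2))), Mul(Rational(-1, 33), I, Pow(10, Rational(1, 2)))), 6), -1))), 2) = Pow(Add(-42, Mul(Add(113, 140), Pow(Add(6, Mul(Rational(1, 33), Pow(23, Rational(1, 2))), Mul(Rational(-1, 33), I, Pow(10, Rational(1, 2)))), -1))), 2) = Pow(Add(-42, Mul(253, Pow(Add(6, Mul(Rational(1, 33), Pow(23, Rational(1, 2))), Mul(Rational(-1, 33), I, Pow(10, Rational(1, 2)))), -1))), 2)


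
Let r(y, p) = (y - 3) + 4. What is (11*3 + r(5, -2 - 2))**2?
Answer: 1521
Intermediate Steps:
r(y, p) = 1 + y (r(y, p) = (-3 + y) + 4 = 1 + y)
(11*3 + r(5, -2 - 2))**2 = (11*3 + (1 + 5))**2 = (33 + 6)**2 = 39**2 = 1521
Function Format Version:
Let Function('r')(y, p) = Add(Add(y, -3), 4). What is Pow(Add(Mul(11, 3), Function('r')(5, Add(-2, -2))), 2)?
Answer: 1521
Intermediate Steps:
Function('r')(y, p) = Add(1, y) (Function('r')(y, p) = Add(Add(-3, y), 4) = Add(1, y))
Pow(Add(Mul(11, 3), Function('r')(5, Add(-2, -2))), 2) = Pow(Add(Mul(11, 3), Add(1, 5)), 2) = Pow(Add(33, 6), 2) = Pow(39, 2) = 1521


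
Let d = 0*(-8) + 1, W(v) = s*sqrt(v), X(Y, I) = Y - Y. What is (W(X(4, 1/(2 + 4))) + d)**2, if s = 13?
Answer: 1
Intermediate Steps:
X(Y, I) = 0
W(v) = 13*sqrt(v)
d = 1 (d = 0 + 1 = 1)
(W(X(4, 1/(2 + 4))) + d)**2 = (13*sqrt(0) + 1)**2 = (13*0 + 1)**2 = (0 + 1)**2 = 1**2 = 1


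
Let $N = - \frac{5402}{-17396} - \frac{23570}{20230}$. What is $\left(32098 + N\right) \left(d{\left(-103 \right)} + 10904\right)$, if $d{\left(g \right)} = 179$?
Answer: $\frac{6259491144170007}{17596054} \approx 3.5573 \cdot 10^{8}$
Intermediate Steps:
$N = - \frac{15037063}{17596054}$ ($N = \left(-5402\right) \left(- \frac{1}{17396}\right) - \frac{2357}{2023} = \frac{2701}{8698} - \frac{2357}{2023} = - \frac{15037063}{17596054} \approx -0.85457$)
$\left(32098 + N\right) \left(d{\left(-103 \right)} + 10904\right) = \left(32098 - \frac{15037063}{17596054}\right) \left(179 + 10904\right) = \frac{564783104229}{17596054} \cdot 11083 = \frac{6259491144170007}{17596054}$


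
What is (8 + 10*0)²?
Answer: 64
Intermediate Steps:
(8 + 10*0)² = (8 + 0)² = 8² = 64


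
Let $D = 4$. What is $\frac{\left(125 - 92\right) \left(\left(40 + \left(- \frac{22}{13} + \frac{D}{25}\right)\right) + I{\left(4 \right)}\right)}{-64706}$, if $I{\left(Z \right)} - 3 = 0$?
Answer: $- \frac{444741}{21029450} \approx -0.021148$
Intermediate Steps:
$I{\left(Z \right)} = 3$ ($I{\left(Z \right)} = 3 + 0 = 3$)
$\frac{\left(125 - 92\right) \left(\left(40 + \left(- \frac{22}{13} + \frac{D}{25}\right)\right) + I{\left(4 \right)}\right)}{-64706} = \frac{\left(125 - 92\right) \left(\left(40 + \left(- \frac{22}{13} + \frac{4}{25}\right)\right) + 3\right)}{-64706} = 33 \left(\left(40 + \left(\left(-22\right) \frac{1}{13} + 4 \cdot \frac{1}{25}\right)\right) + 3\right) \left(- \frac{1}{64706}\right) = 33 \left(\left(40 + \left(- \frac{22}{13} + \frac{4}{25}\right)\right) + 3\right) \left(- \frac{1}{64706}\right) = 33 \left(\left(40 - \frac{498}{325}\right) + 3\right) \left(- \frac{1}{64706}\right) = 33 \left(\frac{12502}{325} + 3\right) \left(- \frac{1}{64706}\right) = 33 \cdot \frac{13477}{325} \left(- \frac{1}{64706}\right) = \frac{444741}{325} \left(- \frac{1}{64706}\right) = - \frac{444741}{21029450}$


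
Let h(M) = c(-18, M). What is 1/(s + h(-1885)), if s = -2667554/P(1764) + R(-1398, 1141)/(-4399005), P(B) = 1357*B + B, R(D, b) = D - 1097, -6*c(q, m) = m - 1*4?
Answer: 351262308852/110198130017527 ≈ 0.0031876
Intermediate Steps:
c(q, m) = 2/3 - m/6 (c(q, m) = -(m - 1*4)/6 = -(m - 4)/6 = -(-4 + m)/6 = 2/3 - m/6)
R(D, b) = -1097 + D
h(M) = 2/3 - M/6
P(B) = 1358*B
s = -390953552711/351262308852 (s = -2667554/(1358*1764) + (-1097 - 1398)/(-4399005) = -2667554/2395512 - 2495*(-1/4399005) = -2667554*1/2395512 + 499/879801 = -1333777/1197756 + 499/879801 = -390953552711/351262308852 ≈ -1.1130)
1/(s + h(-1885)) = 1/(-390953552711/351262308852 + (2/3 - 1/6*(-1885))) = 1/(-390953552711/351262308852 + (2/3 + 1885/6)) = 1/(-390953552711/351262308852 + 1889/6) = 1/(110198130017527/351262308852) = 351262308852/110198130017527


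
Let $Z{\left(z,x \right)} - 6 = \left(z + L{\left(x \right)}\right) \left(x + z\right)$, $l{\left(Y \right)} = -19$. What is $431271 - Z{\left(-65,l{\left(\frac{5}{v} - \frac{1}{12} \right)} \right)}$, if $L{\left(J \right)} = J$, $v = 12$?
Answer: $424209$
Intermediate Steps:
$Z{\left(z,x \right)} = 6 + \left(x + z\right)^{2}$ ($Z{\left(z,x \right)} = 6 + \left(z + x\right) \left(x + z\right) = 6 + \left(x + z\right) \left(x + z\right) = 6 + \left(x + z\right)^{2}$)
$431271 - Z{\left(-65,l{\left(\frac{5}{v} - \frac{1}{12} \right)} \right)} = 431271 - \left(6 + \left(-19\right)^{2} + \left(-65\right)^{2} + 2 \left(-19\right) \left(-65\right)\right) = 431271 - \left(6 + 361 + 4225 + 2470\right) = 431271 - 7062 = 424209$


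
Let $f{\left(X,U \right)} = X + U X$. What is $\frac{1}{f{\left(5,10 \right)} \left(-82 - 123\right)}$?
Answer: $- \frac{1}{11275} \approx -8.8692 \cdot 10^{-5}$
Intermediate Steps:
$\frac{1}{f{\left(5,10 \right)} \left(-82 - 123\right)} = \frac{1}{5 \left(1 + 10\right) \left(-82 - 123\right)} = \frac{1}{5 \cdot 11 \left(-205\right)} = \frac{1}{55 \left(-205\right)} = \frac{1}{-11275} = - \frac{1}{11275}$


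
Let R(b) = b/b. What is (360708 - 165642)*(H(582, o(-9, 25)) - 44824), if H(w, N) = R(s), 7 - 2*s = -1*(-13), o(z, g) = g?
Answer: -8743443318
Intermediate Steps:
s = -3 (s = 7/2 - (-1)*(-13)/2 = 7/2 - 1/2*13 = 7/2 - 13/2 = -3)
R(b) = 1
H(w, N) = 1
(360708 - 165642)*(H(582, o(-9, 25)) - 44824) = (360708 - 165642)*(1 - 44824) = 195066*(-44823) = -8743443318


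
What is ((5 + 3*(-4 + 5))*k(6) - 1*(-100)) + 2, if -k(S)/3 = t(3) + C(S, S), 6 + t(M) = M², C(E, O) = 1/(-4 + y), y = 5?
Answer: 6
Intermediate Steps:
C(E, O) = 1 (C(E, O) = 1/(-4 + 5) = 1/1 = 1)
t(M) = -6 + M²
k(S) = -12 (k(S) = -3*((-6 + 3²) + 1) = -3*((-6 + 9) + 1) = -3*(3 + 1) = -3*4 = -12)
((5 + 3*(-4 + 5))*k(6) - 1*(-100)) + 2 = ((5 + 3*(-4 + 5))*(-12) - 1*(-100)) + 2 = ((5 + 3*1)*(-12) + 100) + 2 = ((5 + 3)*(-12) + 100) + 2 = (8*(-12) + 100) + 2 = (-96 + 100) + 2 = 4 + 2 = 6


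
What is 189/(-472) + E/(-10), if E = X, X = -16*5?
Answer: 3587/472 ≈ 7.5996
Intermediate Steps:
X = -80
E = -80
189/(-472) + E/(-10) = 189/(-472) - 80/(-10) = 189*(-1/472) - 80*(-⅒) = -189/472 + 8 = 3587/472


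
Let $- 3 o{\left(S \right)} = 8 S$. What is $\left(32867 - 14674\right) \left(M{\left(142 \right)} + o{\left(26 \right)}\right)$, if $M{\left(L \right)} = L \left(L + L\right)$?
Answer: $\frac{2197277768}{3} \approx 7.3243 \cdot 10^{8}$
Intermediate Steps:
$o{\left(S \right)} = - \frac{8 S}{3}$
$M{\left(L \right)} = 2 L^{2}$ ($M{\left(L \right)} = L 2 L = 2 L^{2}$)
$\left(32867 - 14674\right) \left(M{\left(142 \right)} + o{\left(26 \right)}\right) = \left(32867 - 14674\right) \left(2 \cdot 142^{2} - \frac{208}{3}\right) = 18193 \left(2 \cdot 20164 - \frac{208}{3}\right) = 18193 \left(40328 - \frac{208}{3}\right) = 18193 \cdot \frac{120776}{3} = \frac{2197277768}{3}$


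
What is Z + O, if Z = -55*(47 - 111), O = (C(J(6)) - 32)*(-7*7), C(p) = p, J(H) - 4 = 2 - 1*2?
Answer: 4892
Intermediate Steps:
J(H) = 4 (J(H) = 4 + (2 - 1*2) = 4 + (2 - 2) = 4 + 0 = 4)
O = 1372 (O = (4 - 32)*(-7*7) = -28*(-49) = 1372)
Z = 3520 (Z = -55*(-64) = 3520)
Z + O = 3520 + 1372 = 4892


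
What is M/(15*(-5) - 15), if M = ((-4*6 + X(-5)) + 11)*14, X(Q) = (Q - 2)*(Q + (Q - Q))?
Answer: -154/45 ≈ -3.4222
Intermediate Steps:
X(Q) = Q*(-2 + Q) (X(Q) = (-2 + Q)*(Q + 0) = (-2 + Q)*Q = Q*(-2 + Q))
M = 308 (M = ((-4*6 - 5*(-2 - 5)) + 11)*14 = ((-24 - 5*(-7)) + 11)*14 = ((-24 + 35) + 11)*14 = (11 + 11)*14 = 22*14 = 308)
M/(15*(-5) - 15) = 308/(15*(-5) - 15) = 308/(-75 - 15) = 308/(-90) = 308*(-1/90) = -154/45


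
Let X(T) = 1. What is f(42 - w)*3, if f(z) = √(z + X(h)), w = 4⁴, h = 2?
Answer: 3*I*√213 ≈ 43.784*I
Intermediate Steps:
w = 256
f(z) = √(1 + z) (f(z) = √(z + 1) = √(1 + z))
f(42 - w)*3 = √(1 + (42 - 1*256))*3 = √(1 + (42 - 256))*3 = √(1 - 214)*3 = √(-213)*3 = (I*√213)*3 = 3*I*√213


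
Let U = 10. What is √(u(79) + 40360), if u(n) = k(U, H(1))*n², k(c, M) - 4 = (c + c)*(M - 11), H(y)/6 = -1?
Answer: 2*I*√514154 ≈ 1434.1*I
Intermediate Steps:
H(y) = -6 (H(y) = 6*(-1) = -6)
k(c, M) = 4 + 2*c*(-11 + M) (k(c, M) = 4 + (c + c)*(M - 11) = 4 + (2*c)*(-11 + M) = 4 + 2*c*(-11 + M))
u(n) = -336*n² (u(n) = (4 - 22*10 + 2*(-6)*10)*n² = (4 - 220 - 120)*n² = -336*n²)
√(u(79) + 40360) = √(-336*79² + 40360) = √(-336*6241 + 40360) = √(-2096976 + 40360) = √(-2056616) = 2*I*√514154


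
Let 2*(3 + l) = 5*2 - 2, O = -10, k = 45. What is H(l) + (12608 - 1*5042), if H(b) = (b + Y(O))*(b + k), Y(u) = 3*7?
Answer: 8578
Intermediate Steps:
l = 1 (l = -3 + (5*2 - 2)/2 = -3 + (10 - 2)/2 = -3 + (½)*8 = -3 + 4 = 1)
Y(u) = 21
H(b) = (21 + b)*(45 + b) (H(b) = (b + 21)*(b + 45) = (21 + b)*(45 + b))
H(l) + (12608 - 1*5042) = (945 + 1² + 66*1) + (12608 - 1*5042) = (945 + 1 + 66) + (12608 - 5042) = 1012 + 7566 = 8578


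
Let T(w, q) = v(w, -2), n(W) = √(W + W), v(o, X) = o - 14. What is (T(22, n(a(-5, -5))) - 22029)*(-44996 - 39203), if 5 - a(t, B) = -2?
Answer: 1854146179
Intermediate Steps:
a(t, B) = 7 (a(t, B) = 5 - 1*(-2) = 5 + 2 = 7)
v(o, X) = -14 + o
n(W) = √2*√W (n(W) = √(2*W) = √2*√W)
T(w, q) = -14 + w
(T(22, n(a(-5, -5))) - 22029)*(-44996 - 39203) = ((-14 + 22) - 22029)*(-44996 - 39203) = (8 - 22029)*(-84199) = -22021*(-84199) = 1854146179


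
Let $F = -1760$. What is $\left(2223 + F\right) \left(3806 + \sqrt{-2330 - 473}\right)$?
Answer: $1762178 + 463 i \sqrt{2803} \approx 1.7622 \cdot 10^{6} + 24513.0 i$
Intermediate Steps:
$\left(2223 + F\right) \left(3806 + \sqrt{-2330 - 473}\right) = \left(2223 - 1760\right) \left(3806 + \sqrt{-2330 - 473}\right) = 463 \left(3806 + \sqrt{-2803}\right) = 463 \left(3806 + i \sqrt{2803}\right) = 1762178 + 463 i \sqrt{2803}$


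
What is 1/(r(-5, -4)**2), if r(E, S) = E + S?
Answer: 1/81 ≈ 0.012346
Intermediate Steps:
1/(r(-5, -4)**2) = 1/((-5 - 4)**2) = 1/((-9)**2) = 1/81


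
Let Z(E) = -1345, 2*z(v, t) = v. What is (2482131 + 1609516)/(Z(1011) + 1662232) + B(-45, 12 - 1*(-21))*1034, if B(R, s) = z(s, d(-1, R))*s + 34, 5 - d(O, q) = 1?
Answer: 993495207550/1660887 ≈ 5.9817e+5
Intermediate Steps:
d(O, q) = 4 (d(O, q) = 5 - 1*1 = 5 - 1 = 4)
z(v, t) = v/2
B(R, s) = 34 + s**2/2 (B(R, s) = (s/2)*s + 34 = s**2/2 + 34 = 34 + s**2/2)
(2482131 + 1609516)/(Z(1011) + 1662232) + B(-45, 12 - 1*(-21))*1034 = (2482131 + 1609516)/(-1345 + 1662232) + (34 + (12 - 1*(-21))**2/2)*1034 = 4091647/1660887 + (34 + (12 + 21)**2/2)*1034 = 4091647*(1/1660887) + (34 + (1/2)*33**2)*1034 = 4091647/1660887 + (34 + (1/2)*1089)*1034 = 4091647/1660887 + (34 + 1089/2)*1034 = 4091647/1660887 + (1157/2)*1034 = 4091647/1660887 + 598169 = 993495207550/1660887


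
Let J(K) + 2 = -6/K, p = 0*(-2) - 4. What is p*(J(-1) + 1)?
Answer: -20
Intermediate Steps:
p = -4 (p = 0 - 4 = -4)
J(K) = -2 - 6/K
p*(J(-1) + 1) = -4*((-2 - 6/(-1)) + 1) = -4*((-2 - 6*(-1)) + 1) = -4*((-2 + 6) + 1) = -4*(4 + 1) = -4*5 = -20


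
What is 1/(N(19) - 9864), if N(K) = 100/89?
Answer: -89/877796 ≈ -0.00010139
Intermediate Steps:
N(K) = 100/89 (N(K) = 100*(1/89) = 100/89)
1/(N(19) - 9864) = 1/(100/89 - 9864) = 1/(-877796/89) = -89/877796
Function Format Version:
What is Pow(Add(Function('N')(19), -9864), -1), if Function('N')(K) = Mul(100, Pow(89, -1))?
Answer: Rational(-89, 877796) ≈ -0.00010139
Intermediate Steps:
Function('N')(K) = Rational(100, 89) (Function('N')(K) = Mul(100, Rational(1, 89)) = Rational(100, 89))
Pow(Add(Function('N')(19), -9864), -1) = Pow(Add(Rational(100, 89), -9864), -1) = Pow(Rational(-877796, 89), -1) = Rational(-89, 877796)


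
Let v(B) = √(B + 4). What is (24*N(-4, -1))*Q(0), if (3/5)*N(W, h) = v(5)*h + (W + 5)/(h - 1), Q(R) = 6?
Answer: -840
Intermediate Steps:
v(B) = √(4 + B)
N(W, h) = 5*h + 5*(5 + W)/(3*(-1 + h)) (N(W, h) = 5*(√(4 + 5)*h + (W + 5)/(h - 1))/3 = 5*(√9*h + (5 + W)/(-1 + h))/3 = 5*(3*h + (5 + W)/(-1 + h))/3 = 5*h + 5*(5 + W)/(3*(-1 + h)))
(24*N(-4, -1))*Q(0) = (24*(5*(5 - 4 - 3*(-1) + 3*(-1)²)/(3*(-1 - 1))))*6 = (24*((5/3)*(5 - 4 + 3 + 3*1)/(-2)))*6 = (24*((5/3)*(-½)*(5 - 4 + 3 + 3)))*6 = (24*((5/3)*(-½)*7))*6 = (24*(-35/6))*6 = -140*6 = -840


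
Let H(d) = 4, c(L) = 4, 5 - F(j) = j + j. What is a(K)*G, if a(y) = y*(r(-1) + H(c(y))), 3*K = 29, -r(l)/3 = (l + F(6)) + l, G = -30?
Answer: -8990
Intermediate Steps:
F(j) = 5 - 2*j (F(j) = 5 - (j + j) = 5 - 2*j)
r(l) = 21 - 6*l (r(l) = -3*((l + (5 - 2*6)) + l) = -3*((l + (5 - 12)) + l) = -3*((l - 7) + l) = -3*((-7 + l) + l) = -3*(-7 + 2*l) = 21 - 6*l)
K = 29/3 (K = (⅓)*29 = 29/3 ≈ 9.6667)
a(y) = 31*y (a(y) = y*((21 - 6*(-1)) + 4) = y*((21 + 6) + 4) = y*(27 + 4) = y*31 = 31*y)
a(K)*G = (31*(29/3))*(-30) = (899/3)*(-30) = -8990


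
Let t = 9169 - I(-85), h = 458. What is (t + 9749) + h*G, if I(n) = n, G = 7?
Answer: 22209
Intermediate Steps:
t = 9254 (t = 9169 - 1*(-85) = 9169 + 85 = 9254)
(t + 9749) + h*G = (9254 + 9749) + 458*7 = 19003 + 3206 = 22209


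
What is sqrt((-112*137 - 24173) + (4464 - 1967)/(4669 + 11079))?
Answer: 3*I*sqrt(272226585467)/7874 ≈ 198.79*I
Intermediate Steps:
sqrt((-112*137 - 24173) + (4464 - 1967)/(4669 + 11079)) = sqrt((-15344 - 24173) + 2497/15748) = sqrt(-39517 + 2497*(1/15748)) = sqrt(-39517 + 2497/15748) = sqrt(-622311219/15748) = 3*I*sqrt(272226585467)/7874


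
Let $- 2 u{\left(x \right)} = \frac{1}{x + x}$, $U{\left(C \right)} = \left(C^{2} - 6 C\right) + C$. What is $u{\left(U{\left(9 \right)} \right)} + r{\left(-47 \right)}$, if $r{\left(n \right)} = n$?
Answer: $- \frac{6769}{144} \approx -47.007$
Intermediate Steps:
$U{\left(C \right)} = C^{2} - 5 C$
$u{\left(x \right)} = - \frac{1}{4 x}$ ($u{\left(x \right)} = - \frac{1}{2 \left(x + x\right)} = - \frac{1}{2 \cdot 2 x} = - \frac{\frac{1}{2} \frac{1}{x}}{2} = - \frac{1}{4 x}$)
$u{\left(U{\left(9 \right)} \right)} + r{\left(-47 \right)} = - \frac{1}{4 \cdot 9 \left(-5 + 9\right)} - 47 = - \frac{1}{4 \cdot 9 \cdot 4} - 47 = - \frac{1}{4 \cdot 36} - 47 = \left(- \frac{1}{4}\right) \frac{1}{36} - 47 = - \frac{1}{144} - 47 = - \frac{6769}{144}$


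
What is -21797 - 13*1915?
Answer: -46692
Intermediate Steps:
-21797 - 13*1915 = -21797 - 24895 = -46692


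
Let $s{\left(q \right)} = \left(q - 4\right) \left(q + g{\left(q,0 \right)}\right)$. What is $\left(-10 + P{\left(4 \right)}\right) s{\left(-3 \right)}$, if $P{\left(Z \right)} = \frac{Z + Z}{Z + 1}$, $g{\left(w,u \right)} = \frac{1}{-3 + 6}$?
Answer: $- \frac{784}{5} \approx -156.8$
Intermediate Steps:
$g{\left(w,u \right)} = \frac{1}{3}$
$P{\left(Z \right)} = \frac{2 Z}{1 + Z}$
$s{\left(q \right)} = \left(-4 + q\right) \left(\frac{1}{3} + q\right)$ ($s{\left(q \right)} = \left(q - 4\right) \left(q + \frac{1}{3}\right) = \left(-4 + q\right) \left(\frac{1}{3} + q\right)$)
$\left(-10 + P{\left(4 \right)}\right) s{\left(-3 \right)} = \left(-10 + 2 \cdot 4 \frac{1}{1 + 4}\right) \left(- \frac{4}{3} + \left(-3\right)^{2} - -11\right) = \left(-10 + 2 \cdot 4 \cdot \frac{1}{5}\right) \left(- \frac{4}{3} + 9 + 11\right) = \left(-10 + 2 \cdot 4 \cdot \frac{1}{5}\right) \frac{56}{3} = \left(-10 + \frac{8}{5}\right) \frac{56}{3} = \left(- \frac{42}{5}\right) \frac{56}{3} = - \frac{784}{5}$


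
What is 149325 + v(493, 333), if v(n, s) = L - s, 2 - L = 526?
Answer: 148468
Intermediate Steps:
L = -524 (L = 2 - 1*526 = 2 - 526 = -524)
v(n, s) = -524 - s
149325 + v(493, 333) = 149325 + (-524 - 1*333) = 149325 + (-524 - 333) = 149325 - 857 = 148468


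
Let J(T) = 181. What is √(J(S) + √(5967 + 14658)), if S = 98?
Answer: √(181 + 25*√33) ≈ 18.017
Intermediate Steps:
√(J(S) + √(5967 + 14658)) = √(181 + √(5967 + 14658)) = √(181 + √20625) = √(181 + 25*√33)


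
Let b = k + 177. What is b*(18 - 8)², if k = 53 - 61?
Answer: 16900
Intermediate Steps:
k = -8
b = 169 (b = -8 + 177 = 169)
b*(18 - 8)² = 169*(18 - 8)² = 169*10² = 169*100 = 16900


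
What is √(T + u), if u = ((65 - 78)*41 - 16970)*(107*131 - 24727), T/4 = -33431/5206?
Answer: 4*√79383502693774/2603 ≈ 13692.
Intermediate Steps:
T = -66862/2603 (T = 4*(-33431/5206) = -66862/2603 ≈ -25.687)
u = 187457130 (u = (-13*41 - 16970)*(14017 - 24727) = (-533 - 16970)*(-10710) = -17503*(-10710) = 187457130)
√(T + u) = √(-66862/2603 + 187457130) = √(487950842528/2603) = 4*√79383502693774/2603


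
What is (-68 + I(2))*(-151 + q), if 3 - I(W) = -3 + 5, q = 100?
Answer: 3417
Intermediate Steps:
I(W) = 1 (I(W) = 3 - (-3 + 5) = 3 - 1*2 = 3 - 2 = 1)
(-68 + I(2))*(-151 + q) = (-68 + 1)*(-151 + 100) = -67*(-51) = 3417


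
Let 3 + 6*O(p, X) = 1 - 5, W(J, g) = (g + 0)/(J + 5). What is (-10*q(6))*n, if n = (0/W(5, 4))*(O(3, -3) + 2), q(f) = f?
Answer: 0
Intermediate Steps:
W(J, g) = g/(5 + J)
O(p, X) = -7/6 (O(p, X) = -½ + (1 - 5)/6 = -½ + (⅙)*(-4) = -½ - ⅔ = -7/6)
n = 0 (n = (0/((4/(5 + 5))))*(-7/6 + 2) = (0/((4/10)))*(⅚) = (0/((4*(⅒))))*(⅚) = (0/(⅖))*(⅚) = (0*(5/2))*(⅚) = 0*(⅚) = 0)
(-10*q(6))*n = -10*6*0 = -60*0 = 0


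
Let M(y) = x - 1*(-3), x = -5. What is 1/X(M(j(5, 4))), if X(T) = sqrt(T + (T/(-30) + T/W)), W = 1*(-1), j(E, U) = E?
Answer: sqrt(15) ≈ 3.8730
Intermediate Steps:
W = -1
M(y) = -2 (M(y) = -5 - 1*(-3) = -5 + 3 = -2)
X(T) = sqrt(30)*sqrt(-T)/30 (X(T) = sqrt(T + (T/(-30) + T/(-1))) = sqrt(T + (T*(-1/30) + T*(-1))) = sqrt(T + (-T/30 - T)) = sqrt(T - 31*T/30) = sqrt(-T/30) = sqrt(30)*sqrt(-T)/30)
1/X(M(j(5, 4))) = 1/(sqrt(30)*sqrt(-1*(-2))/30) = 1/(sqrt(30)*sqrt(2)/30) = 1/(sqrt(15)/15) = sqrt(15)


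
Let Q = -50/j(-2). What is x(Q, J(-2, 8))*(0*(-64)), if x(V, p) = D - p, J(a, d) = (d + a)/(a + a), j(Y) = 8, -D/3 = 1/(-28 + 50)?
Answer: 0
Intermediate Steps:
D = -3/22 (D = -3/(-28 + 50) = -3/22 ≈ -0.13636)
J(a, d) = (a + d)/(2*a) (J(a, d) = (a + d)/((2*a)) = (a + d)*(1/(2*a)) = (a + d)/(2*a))
Q = -25/4 (Q = -50/8 = -50*⅛ = -25/4 ≈ -6.2500)
x(V, p) = -3/22 - p
x(Q, J(-2, 8))*(0*(-64)) = (-3/22 - (-2 + 8)/(2*(-2)))*(0*(-64)) = (-3/22 - (-1)*6/(2*2))*0 = (-3/22 - 1*(-3/2))*0 = (-3/22 + 3/2)*0 = (15/11)*0 = 0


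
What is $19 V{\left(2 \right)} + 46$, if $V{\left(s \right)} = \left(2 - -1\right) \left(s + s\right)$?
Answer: $274$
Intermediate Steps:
$V{\left(s \right)} = 6 s$ ($V{\left(s \right)} = \left(2 + 1\right) 2 s = 3 \cdot 2 s = 6 s$)
$19 V{\left(2 \right)} + 46 = 19 \cdot 6 \cdot 2 + 46 = 19 \cdot 12 + 46 = 228 + 46 = 274$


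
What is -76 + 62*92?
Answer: 5628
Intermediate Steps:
-76 + 62*92 = -76 + 5704 = 5628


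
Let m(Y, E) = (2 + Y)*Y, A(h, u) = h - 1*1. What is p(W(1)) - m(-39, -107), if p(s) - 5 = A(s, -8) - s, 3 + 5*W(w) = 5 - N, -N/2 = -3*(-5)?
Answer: -1439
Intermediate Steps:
A(h, u) = -1 + h (A(h, u) = h - 1 = -1 + h)
N = -30 (N = -(-6)*(-5) = -2*15 = -30)
m(Y, E) = Y*(2 + Y)
W(w) = 32/5 (W(w) = -⅗ + (5 - 1*(-30))/5 = -⅗ + (5 + 30)/5 = -⅗ + (⅕)*35 = -⅗ + 7 = 32/5)
p(s) = 4 (p(s) = 5 + ((-1 + s) - s) = 5 - 1 = 4)
p(W(1)) - m(-39, -107) = 4 - (-39)*(2 - 39) = 4 - (-39)*(-37) = 4 - 1*1443 = 4 - 1443 = -1439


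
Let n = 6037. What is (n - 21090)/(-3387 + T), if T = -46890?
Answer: 15053/50277 ≈ 0.29940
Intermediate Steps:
(n - 21090)/(-3387 + T) = (6037 - 21090)/(-3387 - 46890) = -15053/(-50277) = -15053*(-1/50277) = 15053/50277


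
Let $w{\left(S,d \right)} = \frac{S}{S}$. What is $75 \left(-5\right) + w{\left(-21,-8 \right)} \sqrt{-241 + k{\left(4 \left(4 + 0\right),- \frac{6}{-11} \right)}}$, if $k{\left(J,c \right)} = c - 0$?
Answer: $-375 + \frac{23 i \sqrt{55}}{11} \approx -375.0 + 15.507 i$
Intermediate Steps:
$w{\left(S,d \right)} = 1$
$k{\left(J,c \right)} = c$ ($k{\left(J,c \right)} = c + 0 = c$)
$75 \left(-5\right) + w{\left(-21,-8 \right)} \sqrt{-241 + k{\left(4 \left(4 + 0\right),- \frac{6}{-11} \right)}} = 75 \left(-5\right) + 1 \sqrt{-241 - \frac{6}{-11}} = -375 + 1 \sqrt{-241 - - \frac{6}{11}} = -375 + 1 \sqrt{-241 + \frac{6}{11}} = -375 + 1 \sqrt{- \frac{2645}{11}} = -375 + 1 \frac{23 i \sqrt{55}}{11} = -375 + \frac{23 i \sqrt{55}}{11}$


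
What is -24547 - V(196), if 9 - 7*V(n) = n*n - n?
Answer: -133618/7 ≈ -19088.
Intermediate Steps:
V(n) = 9/7 - n²/7 + n/7 (V(n) = 9/7 - (n*n - n)/7 = 9/7 - (n² - n)/7 = 9/7 + (-n²/7 + n/7) = 9/7 - n²/7 + n/7)
-24547 - V(196) = -24547 - (9/7 - ⅐*196² + (⅐)*196) = -24547 - (9/7 - ⅐*38416 + 28) = -24547 - (9/7 - 5488 + 28) = -24547 - 1*(-38211/7) = -24547 + 38211/7 = -133618/7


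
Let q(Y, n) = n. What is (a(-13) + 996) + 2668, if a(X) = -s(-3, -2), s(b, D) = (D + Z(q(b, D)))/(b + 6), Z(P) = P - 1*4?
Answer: 11000/3 ≈ 3666.7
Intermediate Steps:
Z(P) = -4 + P (Z(P) = P - 4 = -4 + P)
s(b, D) = (-4 + 2*D)/(6 + b) (s(b, D) = (D + (-4 + D))/(b + 6) = (-4 + 2*D)/(6 + b))
a(X) = 8/3 (a(X) = -2*(-2 - 2)/(6 - 3) = -2*(-4)/3 = -1*(-8/3) = 8/3)
(a(-13) + 996) + 2668 = (8/3 + 996) + 2668 = 2996/3 + 2668 = 11000/3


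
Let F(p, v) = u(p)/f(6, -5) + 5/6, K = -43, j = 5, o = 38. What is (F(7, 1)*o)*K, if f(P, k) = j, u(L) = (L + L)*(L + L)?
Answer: -981217/15 ≈ -65414.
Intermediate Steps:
u(L) = 4*L**2 (u(L) = (2*L)*(2*L) = 4*L**2)
f(P, k) = 5
F(p, v) = 5/6 + 4*p**2/5 (F(p, v) = (4*p**2)/5 + 5/6 = (4*p**2)*(1/5) + 5*(1/6) = 4*p**2/5 + 5/6 = 5/6 + 4*p**2/5)
(F(7, 1)*o)*K = ((5/6 + (4/5)*7**2)*38)*(-43) = ((5/6 + (4/5)*49)*38)*(-43) = ((5/6 + 196/5)*38)*(-43) = ((1201/30)*38)*(-43) = (22819/15)*(-43) = -981217/15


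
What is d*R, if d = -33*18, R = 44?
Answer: -26136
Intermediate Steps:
d = -594
d*R = -594*44 = -26136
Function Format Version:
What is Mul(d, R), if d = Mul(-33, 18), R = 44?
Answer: -26136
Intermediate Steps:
d = -594
Mul(d, R) = Mul(-594, 44) = -26136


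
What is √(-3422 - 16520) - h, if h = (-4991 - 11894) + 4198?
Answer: 12687 + 13*I*√118 ≈ 12687.0 + 141.22*I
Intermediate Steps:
h = -12687 (h = -16885 + 4198 = -12687)
√(-3422 - 16520) - h = √(-3422 - 16520) - 1*(-12687) = √(-19942) + 12687 = 13*I*√118 + 12687 = 12687 + 13*I*√118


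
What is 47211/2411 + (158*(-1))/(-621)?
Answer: 29698969/1497231 ≈ 19.836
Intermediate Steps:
47211/2411 + (158*(-1))/(-621) = 47211*(1/2411) - 158*(-1/621) = 47211/2411 + 158/621 = 29698969/1497231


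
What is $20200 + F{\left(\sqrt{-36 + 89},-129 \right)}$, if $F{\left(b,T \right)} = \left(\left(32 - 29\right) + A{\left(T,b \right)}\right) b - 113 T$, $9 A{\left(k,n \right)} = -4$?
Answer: $34777 + \frac{23 \sqrt{53}}{9} \approx 34796.0$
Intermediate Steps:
$A{\left(k,n \right)} = - \frac{4}{9}$ ($A{\left(k,n \right)} = \frac{1}{9} \left(-4\right) = - \frac{4}{9}$)
$F{\left(b,T \right)} = - 113 T + \frac{23 b}{9}$ ($F{\left(b,T \right)} = \left(\left(32 - 29\right) - \frac{4}{9}\right) b - 113 T = \left(3 - \frac{4}{9}\right) b - 113 T = \frac{23 b}{9} - 113 T = - 113 T + \frac{23 b}{9}$)
$20200 + F{\left(\sqrt{-36 + 89},-129 \right)} = 20200 + \left(\left(-113\right) \left(-129\right) + \frac{23 \sqrt{-36 + 89}}{9}\right) = 20200 + \left(14577 + \frac{23 \sqrt{53}}{9}\right) = 34777 + \frac{23 \sqrt{53}}{9}$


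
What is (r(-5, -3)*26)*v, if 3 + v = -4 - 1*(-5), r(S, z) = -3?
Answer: 156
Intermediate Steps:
v = -2 (v = -3 + (-4 - 1*(-5)) = -3 + (-4 + 5) = -3 + 1 = -2)
(r(-5, -3)*26)*v = -3*26*(-2) = -78*(-2) = 156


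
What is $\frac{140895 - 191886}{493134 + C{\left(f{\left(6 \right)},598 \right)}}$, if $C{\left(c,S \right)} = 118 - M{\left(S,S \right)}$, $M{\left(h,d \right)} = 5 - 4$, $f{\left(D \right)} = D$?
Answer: $- \frac{16997}{164417} \approx -0.10338$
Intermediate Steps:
$M{\left(h,d \right)} = 1$
$C{\left(c,S \right)} = 117$ ($C{\left(c,S \right)} = 118 - 1 = 117$)
$\frac{140895 - 191886}{493134 + C{\left(f{\left(6 \right)},598 \right)}} = \frac{140895 - 191886}{493134 + 117} = - \frac{50991}{493251} = \left(-50991\right) \frac{1}{493251} = - \frac{16997}{164417}$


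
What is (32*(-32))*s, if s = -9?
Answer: 9216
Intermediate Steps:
(32*(-32))*s = (32*(-32))*(-9) = -1024*(-9) = 9216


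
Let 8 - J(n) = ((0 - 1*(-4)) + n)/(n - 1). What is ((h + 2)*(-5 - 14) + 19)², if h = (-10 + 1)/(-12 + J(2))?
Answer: 130321/100 ≈ 1303.2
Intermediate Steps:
J(n) = 8 - (4 + n)/(-1 + n) (J(n) = 8 - ((0 - 1*(-4)) + n)/(n - 1) = 8 - ((0 + 4) + n)/(-1 + n) = 8 - (4 + n)/(-1 + n))
h = 9/10 (h = (-10 + 1)/(-12 + (-12 + 7*2)/(-1 + 2)) = -9/(-12 + (-12 + 14)/1) = -9/(-12 + 1*2) = -9/(-12 + 2) = -9/(-10) = -9*(-⅒) = 9/10 ≈ 0.90000)
((h + 2)*(-5 - 14) + 19)² = ((9/10 + 2)*(-5 - 14) + 19)² = ((29/10)*(-19) + 19)² = (-551/10 + 19)² = (-361/10)² = 130321/100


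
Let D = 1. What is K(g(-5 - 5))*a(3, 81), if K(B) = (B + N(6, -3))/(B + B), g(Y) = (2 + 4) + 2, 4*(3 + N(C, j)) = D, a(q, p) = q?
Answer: 63/64 ≈ 0.98438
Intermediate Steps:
N(C, j) = -11/4 (N(C, j) = -3 + (¼)*1 = -3 + ¼ = -11/4)
g(Y) = 8 (g(Y) = 6 + 2 = 8)
K(B) = (-11/4 + B)/(2*B) (K(B) = (B - 11/4)/(B + B) = (-11/4 + B)/((2*B)) = (-11/4 + B)*(1/(2*B)) = (-11/4 + B)/(2*B))
K(g(-5 - 5))*a(3, 81) = ((⅛)*(-11 + 4*8)/8)*3 = ((⅛)*(⅛)*(-11 + 32))*3 = ((⅛)*(⅛)*21)*3 = (21/64)*3 = 63/64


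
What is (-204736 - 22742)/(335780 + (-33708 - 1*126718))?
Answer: -113739/87677 ≈ -1.2973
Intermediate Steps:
(-204736 - 22742)/(335780 + (-33708 - 1*126718)) = -227478/(335780 + (-33708 - 126718)) = -227478/(335780 - 160426) = -227478/175354 = -227478*1/175354 = -113739/87677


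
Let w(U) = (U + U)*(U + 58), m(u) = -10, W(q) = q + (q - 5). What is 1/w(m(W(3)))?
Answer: -1/960 ≈ -0.0010417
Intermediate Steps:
W(q) = -5 + 2*q (W(q) = q + (-5 + q) = -5 + 2*q)
w(U) = 2*U*(58 + U) (w(U) = (2*U)*(58 + U) = 2*U*(58 + U))
1/w(m(W(3))) = 1/(2*(-10)*(58 - 10)) = 1/(2*(-10)*48) = 1/(-960) = -1/960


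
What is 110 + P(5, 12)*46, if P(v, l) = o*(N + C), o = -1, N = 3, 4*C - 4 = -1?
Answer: -125/2 ≈ -62.500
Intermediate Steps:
C = ¾ (C = 1 + (¼)*(-1) = 1 - ¼ = ¾ ≈ 0.75000)
P(v, l) = -15/4 (P(v, l) = -(3 + ¾) = -1*15/4 = -15/4)
110 + P(5, 12)*46 = 110 - 15/4*46 = 110 - 345/2 = -125/2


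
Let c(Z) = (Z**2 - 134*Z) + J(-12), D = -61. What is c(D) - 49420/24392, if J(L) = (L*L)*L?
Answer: 61986011/6098 ≈ 10165.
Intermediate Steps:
J(L) = L**3 (J(L) = L**2*L = L**3)
c(Z) = -1728 + Z**2 - 134*Z (c(Z) = (Z**2 - 134*Z) + (-12)**3 = (Z**2 - 134*Z) - 1728 = -1728 + Z**2 - 134*Z)
c(D) - 49420/24392 = (-1728 + (-61)**2 - 134*(-61)) - 49420/24392 = (-1728 + 3721 + 8174) - 49420/24392 = 10167 - 1*12355/6098 = 10167 - 12355/6098 = 61986011/6098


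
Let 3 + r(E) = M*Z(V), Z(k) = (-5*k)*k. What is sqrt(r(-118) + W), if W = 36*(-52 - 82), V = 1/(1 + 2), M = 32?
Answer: I*sqrt(43603)/3 ≈ 69.604*I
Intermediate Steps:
V = 1/3 ≈ 0.33333
W = -4824 (W = 36*(-134) = -4824)
Z(k) = -5*k**2
r(E) = -187/9 (r(E) = -3 + 32*(-5*(1/3)**2) = -3 + 32*(-5*1/9) = -3 + 32*(-5/9) = -3 - 160/9 = -187/9)
sqrt(r(-118) + W) = sqrt(-187/9 - 4824) = sqrt(-43603/9) = I*sqrt(43603)/3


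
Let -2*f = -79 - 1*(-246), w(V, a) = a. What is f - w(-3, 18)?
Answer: -203/2 ≈ -101.50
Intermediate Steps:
f = -167/2 (f = -(-79 - 1*(-246))/2 = -(-79 + 246)/2 = -½*167 = -167/2 ≈ -83.500)
f - w(-3, 18) = -167/2 - 1*18 = -167/2 - 18 = -203/2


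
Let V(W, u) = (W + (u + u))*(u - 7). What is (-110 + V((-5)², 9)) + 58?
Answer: 34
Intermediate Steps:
V(W, u) = (-7 + u)*(W + 2*u) (V(W, u) = (W + 2*u)*(-7 + u) = (-7 + u)*(W + 2*u))
(-110 + V((-5)², 9)) + 58 = (-110 + (-14*9 - 7*(-5)² + 2*9² + (-5)²*9)) + 58 = (-110 + (-126 - 7*25 + 2*81 + 25*9)) + 58 = (-110 + (-126 - 175 + 162 + 225)) + 58 = (-110 + 86) + 58 = -24 + 58 = 34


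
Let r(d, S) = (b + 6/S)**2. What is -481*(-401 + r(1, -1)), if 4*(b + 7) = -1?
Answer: 1734967/16 ≈ 1.0844e+5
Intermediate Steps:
b = -29/4 (b = -7 + (1/4)*(-1) = -7 - 1/4 = -29/4 ≈ -7.2500)
r(d, S) = (-29/4 + 6/S)**2
-481*(-401 + r(1, -1)) = -481*(-401 + (1/16)*(24 - 29*(-1))**2/(-1)**2) = -481*(-401 + (1/16)*1*(24 + 29)**2) = -481*(-401 + (1/16)*1*53**2) = -481*(-401 + (1/16)*1*2809) = -481*(-401 + 2809/16) = -481*(-3607/16) = 1734967/16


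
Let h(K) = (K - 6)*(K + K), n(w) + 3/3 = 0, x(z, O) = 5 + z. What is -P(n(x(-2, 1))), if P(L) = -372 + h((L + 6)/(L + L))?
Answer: 659/2 ≈ 329.50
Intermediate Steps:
n(w) = -1 (n(w) = -1 + 0 = -1)
h(K) = 2*K*(-6 + K) (h(K) = (-6 + K)*(2*K) = 2*K*(-6 + K))
P(L) = -372 + (-6 + (6 + L)/(2*L))*(6 + L)/L (P(L) = -372 + 2*((L + 6)/(L + L))*(-6 + (L + 6)/(L + L)) = -372 + 2*((6 + L)/((2*L)))*(-6 + (6 + L)/((2*L))) = -372 + 2*((6 + L)*(1/(2*L)))*(-6 + (6 + L)*(1/(2*L))) = -372 + 2*((6 + L)/(2*L))*(-6 + (6 + L)/(2*L)) = -372 + (-6 + (6 + L)/(2*L))*(6 + L)/L)
-P(n(x(-2, 1))) = -(-755/2 - 30/(-1) + 18/(-1)²) = -(-755/2 - 30*(-1) + 18*1) = -(-755/2 + 30 + 18) = -1*(-659/2) = 659/2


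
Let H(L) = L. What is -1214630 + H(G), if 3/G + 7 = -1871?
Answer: -760358381/626 ≈ -1.2146e+6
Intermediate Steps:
G = -1/626 (G = 3/(-7 - 1871) = 3/(-1878) = 3*(-1/1878) = -1/626 ≈ -0.0015974)
-1214630 + H(G) = -1214630 - 1/626 = -760358381/626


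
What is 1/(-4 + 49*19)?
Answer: 1/927 ≈ 0.0010787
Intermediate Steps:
1/(-4 + 49*19) = 1/(-4 + 931) = 1/927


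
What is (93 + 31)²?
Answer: 15376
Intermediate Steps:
(93 + 31)² = 124² = 15376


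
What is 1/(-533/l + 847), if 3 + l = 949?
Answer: 946/800729 ≈ 0.0011814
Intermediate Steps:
l = 946 (l = -3 + 949 = 946)
1/(-533/l + 847) = 1/(-533/946 + 847) = 1/(800729/946) = 946/800729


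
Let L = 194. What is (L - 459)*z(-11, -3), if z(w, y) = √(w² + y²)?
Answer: -265*√130 ≈ -3021.5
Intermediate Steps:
(L - 459)*z(-11, -3) = (194 - 459)*√((-11)² + (-3)²) = -265*√(121 + 9) = -265*√130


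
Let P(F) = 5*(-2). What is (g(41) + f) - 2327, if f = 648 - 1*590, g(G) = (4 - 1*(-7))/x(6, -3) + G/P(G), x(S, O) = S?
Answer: -34069/15 ≈ -2271.3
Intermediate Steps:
P(F) = -10
g(G) = 11/6 - G/10 (g(G) = (4 - 1*(-7))/6 + G/(-10) = (4 + 7)*(1/6) + G*(-1/10) = 11*(1/6) - G/10 = 11/6 - G/10)
f = 58 (f = 648 - 590 = 58)
(g(41) + f) - 2327 = ((11/6 - 1/10*41) + 58) - 2327 = ((11/6 - 41/10) + 58) - 2327 = (-34/15 + 58) - 2327 = 836/15 - 2327 = -34069/15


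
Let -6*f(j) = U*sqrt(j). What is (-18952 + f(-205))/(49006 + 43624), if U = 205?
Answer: -9476/46315 - 41*I*sqrt(205)/111156 ≈ -0.2046 - 0.0052811*I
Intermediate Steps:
f(j) = -205*sqrt(j)/6
(-18952 + f(-205))/(49006 + 43624) = (-18952 - 205*I*sqrt(205)/6)/(49006 + 43624) = (-18952 - 205*I*sqrt(205)/6)/92630 = (-18952 - 205*I*sqrt(205)/6)*(1/92630) = -9476/46315 - 41*I*sqrt(205)/111156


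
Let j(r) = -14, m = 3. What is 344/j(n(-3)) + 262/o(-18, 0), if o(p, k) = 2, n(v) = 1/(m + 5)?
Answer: 745/7 ≈ 106.43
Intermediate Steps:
n(v) = ⅛ (n(v) = 1/(3 + 5) = 1/8 = ⅛)
344/j(n(-3)) + 262/o(-18, 0) = 344/(-14) + 262/2 = 344*(-1/14) + 262*(½) = -172/7 + 131 = 745/7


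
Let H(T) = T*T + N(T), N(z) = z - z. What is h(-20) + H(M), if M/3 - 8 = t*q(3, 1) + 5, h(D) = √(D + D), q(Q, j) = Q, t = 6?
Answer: 8649 + 2*I*√10 ≈ 8649.0 + 6.3246*I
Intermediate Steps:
N(z) = 0
h(D) = √2*√D (h(D) = √(2*D) = √2*√D)
M = 93 (M = 24 + 3*(6*3 + 5) = 24 + 3*(18 + 5) = 24 + 3*23 = 24 + 69 = 93)
H(T) = T² (H(T) = T*T + 0 = T² + 0 = T²)
h(-20) + H(M) = √2*√(-20) + 93² = √2*(2*I*√5) + 8649 = 2*I*√10 + 8649 = 8649 + 2*I*√10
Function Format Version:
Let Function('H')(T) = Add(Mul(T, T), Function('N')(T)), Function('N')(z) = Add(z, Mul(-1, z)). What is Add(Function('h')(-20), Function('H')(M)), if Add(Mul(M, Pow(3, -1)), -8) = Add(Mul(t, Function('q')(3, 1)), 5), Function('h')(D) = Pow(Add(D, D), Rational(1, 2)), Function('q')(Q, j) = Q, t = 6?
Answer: Add(8649, Mul(2, I, Pow(10, Rational(1, 2)))) ≈ Add(8649.0, Mul(6.3246, I))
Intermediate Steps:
Function('N')(z) = 0
Function('h')(D) = Mul(Pow(2, Rational(1, 2)), Pow(D, Rational(1, 2))) (Function('h')(D) = Pow(Mul(2, D), Rational(1, 2)) = Mul(Pow(2, Rational(1, 2)), Pow(D, Rational(1, 2))))
M = 93 (M = Add(24, Mul(3, Add(Mul(6, 3), 5))) = Add(24, Mul(3, Add(18, 5))) = Add(24, Mul(3, 23)) = Add(24, 69) = 93)
Function('H')(T) = Pow(T, 2) (Function('H')(T) = Add(Mul(T, T), 0) = Add(Pow(T, 2), 0) = Pow(T, 2))
Add(Function('h')(-20), Function('H')(M)) = Add(Mul(Pow(2, Rational(1, 2)), Pow(-20, Rational(1, 2))), Pow(93, 2)) = Add(Mul(Pow(2, Rational(1, 2)), Mul(2, I, Pow(5, Rational(1, 2)))), 8649) = Add(Mul(2, I, Pow(10, Rational(1, 2))), 8649) = Add(8649, Mul(2, I, Pow(10, Rational(1, 2))))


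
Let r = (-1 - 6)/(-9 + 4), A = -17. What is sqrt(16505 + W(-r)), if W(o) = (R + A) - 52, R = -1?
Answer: sqrt(16435) ≈ 128.20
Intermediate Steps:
r = 7/5 (r = -7/(-5) = -7*(-1/5) = 7/5 ≈ 1.4000)
W(o) = -70 (W(o) = (-1 - 17) - 52 = -18 - 52 = -70)
sqrt(16505 + W(-r)) = sqrt(16505 - 70) = sqrt(16435)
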